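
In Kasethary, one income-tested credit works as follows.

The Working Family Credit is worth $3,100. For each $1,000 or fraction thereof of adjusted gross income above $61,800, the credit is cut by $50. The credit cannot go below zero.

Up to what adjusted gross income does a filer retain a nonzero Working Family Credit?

After 61 increments the reduction is 61 × $50 = $3,050, leaving $50; one more increment wipes it out. Increment 61 ends at excess 61 × $1,000 = $61,000, so the highest qualifying income is $61,800 + $61,000 = $122,800.

$122,800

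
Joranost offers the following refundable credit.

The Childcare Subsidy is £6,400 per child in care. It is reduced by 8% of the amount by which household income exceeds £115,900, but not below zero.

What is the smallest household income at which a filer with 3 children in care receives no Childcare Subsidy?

£355,900

Full credit = 3 × £6,400 = £19,200.
The credit falls by 8% of each pound above £115,900, so it reaches zero when the excess is £19,200 / 8% = £240,000: income = £115,900 + £240,000 = £355,900.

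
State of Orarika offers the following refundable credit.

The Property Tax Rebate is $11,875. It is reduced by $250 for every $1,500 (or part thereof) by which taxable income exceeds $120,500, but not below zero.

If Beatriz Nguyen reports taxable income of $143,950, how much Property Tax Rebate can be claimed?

Property Tax Rebate: income exceeds $120,500 by $23,450, which is 16 full-or-partial $1,500 increments; reduction = 16 × $250 = $4,000, leaving $7,875.

$7,875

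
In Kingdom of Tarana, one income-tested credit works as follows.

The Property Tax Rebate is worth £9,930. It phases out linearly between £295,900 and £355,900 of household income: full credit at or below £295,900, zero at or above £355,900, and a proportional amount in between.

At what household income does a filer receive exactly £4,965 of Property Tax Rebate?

£325,900

£4,965 is 4,965/9,930 of the full £9,930, so 4,965/9,930 of the £60,000 range has been used: income = £295,900 + £60,000 × 4,965/9,930 = £325,900.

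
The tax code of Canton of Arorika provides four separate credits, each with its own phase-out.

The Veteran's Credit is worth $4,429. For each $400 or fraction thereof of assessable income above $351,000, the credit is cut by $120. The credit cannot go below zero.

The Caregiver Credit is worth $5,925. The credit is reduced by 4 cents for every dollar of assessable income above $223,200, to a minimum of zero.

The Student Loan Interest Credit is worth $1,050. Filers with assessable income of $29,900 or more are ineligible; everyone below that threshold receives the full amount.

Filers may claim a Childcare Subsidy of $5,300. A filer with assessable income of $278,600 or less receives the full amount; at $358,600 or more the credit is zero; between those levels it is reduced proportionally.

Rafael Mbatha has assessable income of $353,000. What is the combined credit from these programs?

$4,933

Veteran's Credit: income exceeds $351,000 by $2,000, which is 5 full-or-partial $400 increments; reduction = 5 × $120 = $600, leaving $3,829.
Caregiver Credit: 4% of the $129,800 excess over $223,200 is $5,192; credit = $5,925 − $5,192 = $733.
Student Loan Interest Credit: $353,000 meets or exceeds the $29,900 cutoff, so the credit is $0.
Childcare Subsidy: $353,000 is $74,400 into a $80,000 phase-out range, leaving 5,600/80,000 of the credit: $5,300 × 5,600/80,000 = $371.
Total: $3,829 + $733 + $0 + $371 = $4,933.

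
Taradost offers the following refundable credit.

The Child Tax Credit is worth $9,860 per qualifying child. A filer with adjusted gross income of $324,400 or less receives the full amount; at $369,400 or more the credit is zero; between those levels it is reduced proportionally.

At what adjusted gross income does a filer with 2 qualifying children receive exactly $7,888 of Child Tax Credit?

Full credit = 2 × $9,860 = $19,720.
$7,888 is 7,888/19,720 of the full $19,720, so 11,832/19,720 of the $45,000 range has been used: income = $324,400 + $45,000 × 11,832/19,720 = $351,400.

$351,400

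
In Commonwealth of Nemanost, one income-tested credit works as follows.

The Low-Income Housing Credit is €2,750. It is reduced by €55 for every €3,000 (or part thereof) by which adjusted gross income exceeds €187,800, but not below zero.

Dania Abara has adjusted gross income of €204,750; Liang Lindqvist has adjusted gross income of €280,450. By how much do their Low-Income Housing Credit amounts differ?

Dania (€204,750): Low-Income Housing Credit: income exceeds €187,800 by €16,950, which is 6 full-or-partial €3,000 increments; reduction = 6 × €55 = €330, leaving €2,420.
Liang (€280,450): Low-Income Housing Credit: income exceeds €187,800 by €92,650, which is 31 full-or-partial €3,000 increments; reduction = 31 × €55 = €1,705, leaving €1,045.
Difference: |€2,420 − €1,045| = €1,375.

€1,375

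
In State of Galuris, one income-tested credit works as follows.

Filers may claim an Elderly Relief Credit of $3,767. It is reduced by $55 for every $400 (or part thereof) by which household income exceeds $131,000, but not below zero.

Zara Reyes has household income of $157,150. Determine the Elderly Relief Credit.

Elderly Relief Credit: income exceeds $131,000 by $26,150, which is 66 full-or-partial $400 increments; reduction = 66 × $55 = $3,630, leaving $137.

$137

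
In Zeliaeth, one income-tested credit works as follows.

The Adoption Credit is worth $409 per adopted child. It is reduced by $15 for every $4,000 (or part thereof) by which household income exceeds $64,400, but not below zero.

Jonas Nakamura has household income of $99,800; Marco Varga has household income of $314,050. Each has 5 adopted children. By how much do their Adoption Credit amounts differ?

Jonas ($99,800): Adoption Credit: base = 5 × $409 = $2,045. income exceeds $64,400 by $35,400, which is 9 full-or-partial $4,000 increments; reduction = 9 × $15 = $135, leaving $1,910.
Marco ($314,050): Adoption Credit: base = 5 × $409 = $2,045. income exceeds $64,400 by $249,650, which is 63 full-or-partial $4,000 increments; reduction = 63 × $15 = $945, leaving $1,100.
Difference: |$1,910 − $1,100| = $810.

$810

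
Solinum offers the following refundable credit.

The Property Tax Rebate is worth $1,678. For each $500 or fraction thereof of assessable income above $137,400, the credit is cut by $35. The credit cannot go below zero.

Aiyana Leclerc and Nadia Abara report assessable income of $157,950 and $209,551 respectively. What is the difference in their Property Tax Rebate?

Aiyana ($157,950): Property Tax Rebate: income exceeds $137,400 by $20,550, which is 42 full-or-partial $500 increments; reduction = 42 × $35 = $1,470, leaving $208.
Nadia ($209,551): Property Tax Rebate: income exceeds $137,400 by $72,151 → 145 increments × $35 = $5,075 ≥ base, so the credit is $0.
Difference: |$208 − $0| = $208.

$208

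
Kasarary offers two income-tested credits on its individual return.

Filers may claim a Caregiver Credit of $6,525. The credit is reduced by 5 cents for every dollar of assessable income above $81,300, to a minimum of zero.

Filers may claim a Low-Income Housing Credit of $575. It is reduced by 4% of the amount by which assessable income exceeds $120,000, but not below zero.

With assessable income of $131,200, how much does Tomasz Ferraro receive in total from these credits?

$4,157

Caregiver Credit: 5% of the $49,900 excess over $81,300 is $2,495; credit = $6,525 − $2,495 = $4,030.
Low-Income Housing Credit: 4% of the $11,200 excess over $120,000 is $448; credit = $575 − $448 = $127.
Total: $4,030 + $127 = $4,157.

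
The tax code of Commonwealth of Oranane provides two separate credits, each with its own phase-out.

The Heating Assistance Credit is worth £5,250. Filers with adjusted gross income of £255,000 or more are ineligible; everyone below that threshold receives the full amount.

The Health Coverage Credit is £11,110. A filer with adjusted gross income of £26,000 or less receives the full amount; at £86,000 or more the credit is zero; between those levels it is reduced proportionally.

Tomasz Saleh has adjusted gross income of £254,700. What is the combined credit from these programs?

Heating Assistance Credit: £254,700 is below the £255,000 cutoff, so the full £5,250 applies.
Health Coverage Credit: £254,700 is at or above £86,000, so the credit is £0.
Total: £5,250 + £0 = £5,250.

£5,250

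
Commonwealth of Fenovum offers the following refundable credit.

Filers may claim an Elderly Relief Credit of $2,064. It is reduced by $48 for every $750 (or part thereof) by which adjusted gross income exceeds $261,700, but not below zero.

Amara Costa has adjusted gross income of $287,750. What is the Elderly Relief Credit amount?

$384

Elderly Relief Credit: income exceeds $261,700 by $26,050, which is 35 full-or-partial $750 increments; reduction = 35 × $48 = $1,680, leaving $384.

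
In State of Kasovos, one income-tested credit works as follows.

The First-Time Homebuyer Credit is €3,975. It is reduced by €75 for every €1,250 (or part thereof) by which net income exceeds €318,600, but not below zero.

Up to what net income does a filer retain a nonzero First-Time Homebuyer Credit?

€383,600

After 52 increments the reduction is 52 × €75 = €3,900, leaving €75; one more increment wipes it out. Increment 52 ends at excess 52 × €1,250 = €65,000, so the highest qualifying income is €318,600 + €65,000 = €383,600.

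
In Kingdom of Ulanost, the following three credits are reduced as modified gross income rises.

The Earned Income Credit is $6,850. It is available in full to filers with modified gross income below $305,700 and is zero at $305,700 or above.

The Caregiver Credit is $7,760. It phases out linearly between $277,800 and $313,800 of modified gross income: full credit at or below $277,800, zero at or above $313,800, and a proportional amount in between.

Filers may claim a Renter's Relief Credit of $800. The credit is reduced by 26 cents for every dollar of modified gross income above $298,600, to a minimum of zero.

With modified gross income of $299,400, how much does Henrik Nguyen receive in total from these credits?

$10,546

Earned Income Credit: $299,400 is below the $305,700 cutoff, so the full $6,850 applies.
Caregiver Credit: $299,400 is $21,600 into a $36,000 phase-out range, leaving 14,400/36,000 of the credit: $7,760 × 14,400/36,000 = $3,104.
Renter's Relief Credit: 26% of the $800 excess over $298,600 is $208; credit = $800 − $208 = $592.
Total: $6,850 + $3,104 + $592 = $10,546.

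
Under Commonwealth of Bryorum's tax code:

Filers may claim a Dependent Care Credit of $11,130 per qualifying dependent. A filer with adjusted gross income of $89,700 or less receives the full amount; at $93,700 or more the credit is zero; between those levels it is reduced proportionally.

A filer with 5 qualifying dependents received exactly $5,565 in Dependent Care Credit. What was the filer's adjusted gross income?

Full credit = 5 × $11,130 = $55,650.
$5,565 is 5,565/55,650 of the full $55,650, so 50,085/55,650 of the $4,000 range has been used: income = $89,700 + $4,000 × 50,085/55,650 = $93,300.

$93,300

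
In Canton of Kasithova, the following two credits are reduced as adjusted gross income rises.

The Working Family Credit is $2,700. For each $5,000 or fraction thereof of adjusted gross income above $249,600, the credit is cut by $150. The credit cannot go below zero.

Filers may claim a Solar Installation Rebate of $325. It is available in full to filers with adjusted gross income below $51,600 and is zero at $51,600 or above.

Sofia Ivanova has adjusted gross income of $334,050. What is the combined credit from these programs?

Working Family Credit: income exceeds $249,600 by $84,450, which is 17 full-or-partial $5,000 increments; reduction = 17 × $150 = $2,550, leaving $150.
Solar Installation Rebate: $334,050 meets or exceeds the $51,600 cutoff, so the credit is $0.
Total: $150 + $0 = $150.

$150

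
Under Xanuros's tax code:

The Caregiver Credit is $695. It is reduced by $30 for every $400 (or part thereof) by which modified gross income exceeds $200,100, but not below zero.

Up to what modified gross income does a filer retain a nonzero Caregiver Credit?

After 23 increments the reduction is 23 × $30 = $690, leaving $5; one more increment wipes it out. Increment 23 ends at excess 23 × $400 = $9,200, so the highest qualifying income is $200,100 + $9,200 = $209,300.

$209,300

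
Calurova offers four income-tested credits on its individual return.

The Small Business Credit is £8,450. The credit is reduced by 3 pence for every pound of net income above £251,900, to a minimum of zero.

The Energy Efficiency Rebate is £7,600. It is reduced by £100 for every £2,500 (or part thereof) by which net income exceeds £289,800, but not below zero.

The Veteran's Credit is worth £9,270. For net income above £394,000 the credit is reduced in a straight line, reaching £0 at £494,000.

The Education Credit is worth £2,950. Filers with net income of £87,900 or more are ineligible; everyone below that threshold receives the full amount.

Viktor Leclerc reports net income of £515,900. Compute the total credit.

Small Business Credit: 3% of the £264,000 excess over £251,900 is £7,920; credit = £8,450 − £7,920 = £530.
Energy Efficiency Rebate: income exceeds £289,800 by £226,100 → 91 increments × £100 = £9,100 ≥ base, so the credit is £0.
Veteran's Credit: £515,900 is at or above £494,000, so the credit is £0.
Education Credit: £515,900 meets or exceeds the £87,900 cutoff, so the credit is £0.
Total: £530 + £0 + £0 + £0 = £530.

£530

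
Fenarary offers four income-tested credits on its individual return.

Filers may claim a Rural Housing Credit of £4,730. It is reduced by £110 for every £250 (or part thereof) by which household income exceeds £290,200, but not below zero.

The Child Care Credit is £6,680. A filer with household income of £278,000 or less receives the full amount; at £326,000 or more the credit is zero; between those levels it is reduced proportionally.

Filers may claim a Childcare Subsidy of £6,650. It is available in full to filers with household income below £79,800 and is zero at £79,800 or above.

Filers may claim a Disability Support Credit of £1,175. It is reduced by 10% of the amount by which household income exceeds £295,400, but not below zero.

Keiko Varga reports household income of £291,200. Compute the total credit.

Rural Housing Credit: income exceeds £290,200 by £1,000, which is 4 full-or-partial £250 increments; reduction = 4 × £110 = £440, leaving £4,290.
Child Care Credit: £291,200 is £13,200 into a £48,000 phase-out range, leaving 34,800/48,000 of the credit: £6,680 × 34,800/48,000 = £4,843.
Childcare Subsidy: £291,200 meets or exceeds the £79,800 cutoff, so the credit is £0.
Disability Support Credit: £291,200 is at or below the £295,400 threshold, so the full £1,175 applies.
Total: £4,290 + £4,843 + £0 + £1,175 = £10,308.

£10,308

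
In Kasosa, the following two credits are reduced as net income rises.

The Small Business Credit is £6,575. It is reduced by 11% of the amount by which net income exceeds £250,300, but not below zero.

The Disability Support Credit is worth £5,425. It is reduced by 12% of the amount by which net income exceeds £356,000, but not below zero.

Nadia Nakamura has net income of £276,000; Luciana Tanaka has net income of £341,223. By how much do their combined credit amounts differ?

Nadia (£276,000): Small Business Credit: 11% of the £25,700 excess over £250,300 is £2,827; credit = £6,575 − £2,827 = £3,748. Disability Support Credit: £276,000 is at or below the £356,000 threshold, so the full £5,425 applies. total £3,748 + £5,425 = £9,173
Luciana (£341,223): Small Business Credit: 11% of the £90,923 excess over £250,300 is £10,001.53 ≥ base, so the credit is £0. Disability Support Credit: £341,223 is at or below the £356,000 threshold, so the full £5,425 applies. total £0 + £5,425 = £5,425
Difference: |£9,173 − £5,425| = £3,748.

£3,748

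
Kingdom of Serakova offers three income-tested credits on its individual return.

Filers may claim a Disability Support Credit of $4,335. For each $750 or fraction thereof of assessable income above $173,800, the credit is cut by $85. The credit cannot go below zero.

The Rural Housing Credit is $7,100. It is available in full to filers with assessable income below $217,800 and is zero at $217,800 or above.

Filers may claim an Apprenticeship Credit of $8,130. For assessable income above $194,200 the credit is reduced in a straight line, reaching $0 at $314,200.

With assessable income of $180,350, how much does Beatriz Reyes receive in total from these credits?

Disability Support Credit: income exceeds $173,800 by $6,550, which is 9 full-or-partial $750 increments; reduction = 9 × $85 = $765, leaving $3,570.
Rural Housing Credit: $180,350 is below the $217,800 cutoff, so the full $7,100 applies.
Apprenticeship Credit: $180,350 is at or below the $194,200 threshold, so the full $8,130 applies.
Total: $3,570 + $7,100 + $8,130 = $18,800.

$18,800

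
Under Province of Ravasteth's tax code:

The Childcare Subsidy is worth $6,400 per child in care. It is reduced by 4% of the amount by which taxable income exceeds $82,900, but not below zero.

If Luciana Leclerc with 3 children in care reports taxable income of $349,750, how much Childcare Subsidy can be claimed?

$8,526

Childcare Subsidy: base = 3 × $6,400 = $19,200. 4% of the $266,850 excess over $82,900 is $10,674; credit = $19,200 − $10,674 = $8,526.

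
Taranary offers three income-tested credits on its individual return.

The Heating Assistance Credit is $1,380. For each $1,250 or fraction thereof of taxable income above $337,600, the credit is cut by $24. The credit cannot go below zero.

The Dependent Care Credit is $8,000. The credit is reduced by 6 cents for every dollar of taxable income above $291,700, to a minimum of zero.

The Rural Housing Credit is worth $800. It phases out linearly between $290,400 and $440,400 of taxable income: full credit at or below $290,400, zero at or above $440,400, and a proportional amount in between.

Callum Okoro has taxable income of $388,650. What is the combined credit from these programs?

Heating Assistance Credit: income exceeds $337,600 by $51,050, which is 41 full-or-partial $1,250 increments; reduction = 41 × $24 = $984, leaving $396.
Dependent Care Credit: 6% of the $96,950 excess over $291,700 is $5,817; credit = $8,000 − $5,817 = $2,183.
Rural Housing Credit: $388,650 is $98,250 into a $150,000 phase-out range, leaving 51,750/150,000 of the credit: $800 × 51,750/150,000 = $276.
Total: $396 + $2,183 + $276 = $2,855.

$2,855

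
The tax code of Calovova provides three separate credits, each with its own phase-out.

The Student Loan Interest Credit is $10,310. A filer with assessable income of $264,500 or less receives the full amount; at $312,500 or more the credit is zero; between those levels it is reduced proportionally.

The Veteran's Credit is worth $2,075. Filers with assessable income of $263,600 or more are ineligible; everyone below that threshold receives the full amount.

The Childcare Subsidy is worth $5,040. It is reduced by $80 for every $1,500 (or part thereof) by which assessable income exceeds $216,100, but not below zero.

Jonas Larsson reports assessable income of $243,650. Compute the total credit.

Student Loan Interest Credit: $243,650 is at or below the $264,500 threshold, so the full $10,310 applies.
Veteran's Credit: $243,650 is below the $263,600 cutoff, so the full $2,075 applies.
Childcare Subsidy: income exceeds $216,100 by $27,550, which is 19 full-or-partial $1,500 increments; reduction = 19 × $80 = $1,520, leaving $3,520.
Total: $10,310 + $2,075 + $3,520 = $15,905.

$15,905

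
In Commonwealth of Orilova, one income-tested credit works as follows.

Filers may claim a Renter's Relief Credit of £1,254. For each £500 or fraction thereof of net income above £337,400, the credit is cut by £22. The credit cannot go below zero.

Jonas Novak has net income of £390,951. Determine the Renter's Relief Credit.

Renter's Relief Credit: income exceeds £337,400 by £53,551 → 108 increments × £22 = £2,376 ≥ base, so the credit is £0.

£0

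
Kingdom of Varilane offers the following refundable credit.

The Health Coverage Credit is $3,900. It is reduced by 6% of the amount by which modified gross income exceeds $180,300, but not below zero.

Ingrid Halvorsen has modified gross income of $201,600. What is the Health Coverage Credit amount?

$2,622

Health Coverage Credit: 6% of the $21,300 excess over $180,300 is $1,278; credit = $3,900 − $1,278 = $2,622.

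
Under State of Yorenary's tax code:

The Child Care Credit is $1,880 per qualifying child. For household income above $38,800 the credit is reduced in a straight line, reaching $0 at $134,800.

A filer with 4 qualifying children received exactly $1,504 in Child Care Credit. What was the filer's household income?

$115,600

Full credit = 4 × $1,880 = $7,520.
$1,504 is 1,504/7,520 of the full $7,520, so 6,016/7,520 of the $96,000 range has been used: income = $38,800 + $96,000 × 6,016/7,520 = $115,600.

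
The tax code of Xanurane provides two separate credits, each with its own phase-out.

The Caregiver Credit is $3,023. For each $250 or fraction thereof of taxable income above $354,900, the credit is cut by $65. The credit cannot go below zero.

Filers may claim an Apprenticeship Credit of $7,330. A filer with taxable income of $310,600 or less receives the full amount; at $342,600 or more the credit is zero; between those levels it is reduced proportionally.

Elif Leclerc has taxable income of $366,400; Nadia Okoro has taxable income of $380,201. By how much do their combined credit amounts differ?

$33

Elif ($366,400): Caregiver Credit: income exceeds $354,900 by $11,500, which is 46 full-or-partial $250 increments; reduction = 46 × $65 = $2,990, leaving $33. Apprenticeship Credit: $366,400 is at or above $342,600, so the credit is $0. total $33 + $0 = $33
Nadia ($380,201): Caregiver Credit: income exceeds $354,900 by $25,301 → 102 increments × $65 = $6,630 ≥ base, so the credit is $0. Apprenticeship Credit: $380,201 is at or above $342,600, so the credit is $0. total $0 + $0 = $0
Difference: |$33 − $0| = $33.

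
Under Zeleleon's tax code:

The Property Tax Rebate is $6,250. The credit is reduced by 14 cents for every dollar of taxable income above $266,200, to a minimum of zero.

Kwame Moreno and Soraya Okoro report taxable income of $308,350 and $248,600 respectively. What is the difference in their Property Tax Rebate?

Kwame ($308,350): Property Tax Rebate: 14% of the $42,150 excess over $266,200 is $5,901; credit = $6,250 − $5,901 = $349.
Soraya ($248,600): Property Tax Rebate: $248,600 is at or below the $266,200 threshold, so the full $6,250 applies.
Difference: |$349 − $6,250| = $5,901.

$5,901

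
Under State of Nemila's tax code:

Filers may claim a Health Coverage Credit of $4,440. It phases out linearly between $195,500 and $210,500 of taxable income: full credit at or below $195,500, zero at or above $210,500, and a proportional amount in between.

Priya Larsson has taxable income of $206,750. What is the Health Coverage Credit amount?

$1,110

Health Coverage Credit: $206,750 is $11,250 into a $15,000 phase-out range, leaving 3,750/15,000 of the credit: $4,440 × 3,750/15,000 = $1,110.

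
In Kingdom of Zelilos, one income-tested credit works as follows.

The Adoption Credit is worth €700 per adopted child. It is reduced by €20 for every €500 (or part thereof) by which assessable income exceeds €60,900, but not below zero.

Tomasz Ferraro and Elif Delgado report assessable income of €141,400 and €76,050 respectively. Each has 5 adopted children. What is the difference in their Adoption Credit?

Tomasz (€141,400): Adoption Credit: base = 5 × €700 = €3,500. income exceeds €60,900 by €80,500, which is 161 full-or-partial €500 increments; reduction = 161 × €20 = €3,220, leaving €280.
Elif (€76,050): Adoption Credit: base = 5 × €700 = €3,500. income exceeds €60,900 by €15,150, which is 31 full-or-partial €500 increments; reduction = 31 × €20 = €620, leaving €2,880.
Difference: |€280 − €2,880| = €2,600.

€2,600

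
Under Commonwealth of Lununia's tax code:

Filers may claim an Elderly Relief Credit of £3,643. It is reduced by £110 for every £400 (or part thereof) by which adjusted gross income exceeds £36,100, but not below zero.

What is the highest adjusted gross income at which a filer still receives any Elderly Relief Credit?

£49,300

After 33 increments the reduction is 33 × £110 = £3,630, leaving £13; one more increment wipes it out. Increment 33 ends at excess 33 × £400 = £13,200, so the highest qualifying income is £36,100 + £13,200 = £49,300.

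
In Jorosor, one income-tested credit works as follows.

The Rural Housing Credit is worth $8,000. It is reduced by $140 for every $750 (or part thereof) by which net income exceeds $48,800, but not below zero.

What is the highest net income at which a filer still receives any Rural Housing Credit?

After 57 increments the reduction is 57 × $140 = $7,980, leaving $20; one more increment wipes it out. Increment 57 ends at excess 57 × $750 = $42,750, so the highest qualifying income is $48,800 + $42,750 = $91,550.

$91,550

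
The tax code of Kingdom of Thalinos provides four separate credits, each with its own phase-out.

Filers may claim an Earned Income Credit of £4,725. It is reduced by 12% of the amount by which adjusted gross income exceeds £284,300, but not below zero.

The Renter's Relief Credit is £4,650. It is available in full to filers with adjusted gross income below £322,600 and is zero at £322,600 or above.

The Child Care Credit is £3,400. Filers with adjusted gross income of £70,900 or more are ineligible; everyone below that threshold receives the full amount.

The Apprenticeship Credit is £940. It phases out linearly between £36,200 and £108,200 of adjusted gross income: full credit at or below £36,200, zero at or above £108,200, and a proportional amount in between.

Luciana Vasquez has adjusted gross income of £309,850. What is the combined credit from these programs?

Earned Income Credit: 12% of the £25,550 excess over £284,300 is £3,066; credit = £4,725 − £3,066 = £1,659.
Renter's Relief Credit: £309,850 is below the £322,600 cutoff, so the full £4,650 applies.
Child Care Credit: £309,850 meets or exceeds the £70,900 cutoff, so the credit is £0.
Apprenticeship Credit: £309,850 is at or above £108,200, so the credit is £0.
Total: £1,659 + £4,650 + £0 + £0 = £6,309.

£6,309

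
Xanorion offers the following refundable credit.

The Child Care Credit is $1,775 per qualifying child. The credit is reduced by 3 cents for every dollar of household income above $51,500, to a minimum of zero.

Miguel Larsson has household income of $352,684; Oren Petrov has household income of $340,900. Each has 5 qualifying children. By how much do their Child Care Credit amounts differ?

Miguel ($352,684): Child Care Credit: base = 5 × $1,775 = $8,875. 3% of the $301,184 excess over $51,500 is $9,035.52 ≥ base, so the credit is $0.
Oren ($340,900): Child Care Credit: base = 5 × $1,775 = $8,875. 3% of the $289,400 excess over $51,500 is $8,682; credit = $8,875 − $8,682 = $193.
Difference: |$0 − $193| = $193.

$193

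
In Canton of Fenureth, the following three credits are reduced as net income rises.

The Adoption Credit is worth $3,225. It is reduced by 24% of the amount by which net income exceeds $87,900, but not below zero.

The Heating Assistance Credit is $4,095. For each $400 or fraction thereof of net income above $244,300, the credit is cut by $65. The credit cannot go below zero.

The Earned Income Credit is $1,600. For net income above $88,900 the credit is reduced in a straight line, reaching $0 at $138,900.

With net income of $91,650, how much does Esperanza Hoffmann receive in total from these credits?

$7,932

Adoption Credit: 24% of the $3,750 excess over $87,900 is $900; credit = $3,225 − $900 = $2,325.
Heating Assistance Credit: $91,650 is at or below the $244,300 threshold, so the full $4,095 applies.
Earned Income Credit: $91,650 is $2,750 into a $50,000 phase-out range, leaving 47,250/50,000 of the credit: $1,600 × 47,250/50,000 = $1,512.
Total: $2,325 + $4,095 + $1,512 = $7,932.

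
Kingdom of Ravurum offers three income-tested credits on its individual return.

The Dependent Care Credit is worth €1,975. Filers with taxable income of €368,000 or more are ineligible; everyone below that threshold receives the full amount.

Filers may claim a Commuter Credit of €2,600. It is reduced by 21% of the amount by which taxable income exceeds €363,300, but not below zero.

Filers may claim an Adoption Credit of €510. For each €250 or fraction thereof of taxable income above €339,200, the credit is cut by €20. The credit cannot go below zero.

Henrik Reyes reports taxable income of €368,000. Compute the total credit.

€1,613

Dependent Care Credit: €368,000 meets or exceeds the €368,000 cutoff, so the credit is €0.
Commuter Credit: 21% of the €4,700 excess over €363,300 is €987; credit = €2,600 − €987 = €1,613.
Adoption Credit: income exceeds €339,200 by €28,800 → 116 increments × €20 = €2,320 ≥ base, so the credit is €0.
Total: €0 + €1,613 + €0 = €1,613.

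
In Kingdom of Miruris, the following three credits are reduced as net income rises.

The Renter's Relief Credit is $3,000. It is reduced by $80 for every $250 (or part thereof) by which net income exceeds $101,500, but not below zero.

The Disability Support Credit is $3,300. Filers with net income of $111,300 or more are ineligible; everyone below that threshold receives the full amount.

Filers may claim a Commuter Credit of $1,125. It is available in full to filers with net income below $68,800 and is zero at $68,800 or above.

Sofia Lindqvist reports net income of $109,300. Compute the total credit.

$3,740

Renter's Relief Credit: income exceeds $101,500 by $7,800, which is 32 full-or-partial $250 increments; reduction = 32 × $80 = $2,560, leaving $440.
Disability Support Credit: $109,300 is below the $111,300 cutoff, so the full $3,300 applies.
Commuter Credit: $109,300 meets or exceeds the $68,800 cutoff, so the credit is $0.
Total: $440 + $3,300 + $0 = $3,740.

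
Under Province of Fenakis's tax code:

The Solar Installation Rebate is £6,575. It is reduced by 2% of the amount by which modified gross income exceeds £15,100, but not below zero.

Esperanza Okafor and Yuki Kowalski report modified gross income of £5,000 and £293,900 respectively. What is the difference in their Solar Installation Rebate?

£5,576

Esperanza (£5,000): Solar Installation Rebate: £5,000 is at or below the £15,100 threshold, so the full £6,575 applies.
Yuki (£293,900): Solar Installation Rebate: 2% of the £278,800 excess over £15,100 is £5,576; credit = £6,575 − £5,576 = £999.
Difference: |£6,575 − £999| = £5,576.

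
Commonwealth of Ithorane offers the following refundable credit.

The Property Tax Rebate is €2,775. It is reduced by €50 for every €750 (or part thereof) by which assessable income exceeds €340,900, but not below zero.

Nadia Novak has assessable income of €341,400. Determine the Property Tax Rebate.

€2,725

Property Tax Rebate: income exceeds €340,900 by €500, which is 1 full-or-partial €750 increment; reduction = 1 × €50 = €50, leaving €2,725.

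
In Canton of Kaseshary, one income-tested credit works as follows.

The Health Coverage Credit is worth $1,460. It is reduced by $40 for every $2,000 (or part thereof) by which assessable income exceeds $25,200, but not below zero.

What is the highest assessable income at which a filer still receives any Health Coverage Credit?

After 36 increments the reduction is 36 × $40 = $1,440, leaving $20; one more increment wipes it out. Increment 36 ends at excess 36 × $2,000 = $72,000, so the highest qualifying income is $25,200 + $72,000 = $97,200.

$97,200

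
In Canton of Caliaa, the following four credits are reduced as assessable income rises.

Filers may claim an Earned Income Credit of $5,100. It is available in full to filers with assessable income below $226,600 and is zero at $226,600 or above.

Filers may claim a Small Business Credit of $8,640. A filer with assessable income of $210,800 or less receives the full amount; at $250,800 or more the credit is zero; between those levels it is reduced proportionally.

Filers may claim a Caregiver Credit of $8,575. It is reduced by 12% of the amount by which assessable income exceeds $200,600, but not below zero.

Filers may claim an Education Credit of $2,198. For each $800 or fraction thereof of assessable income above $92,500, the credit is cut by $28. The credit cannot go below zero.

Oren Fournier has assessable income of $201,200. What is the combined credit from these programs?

$22,243

Earned Income Credit: $201,200 is below the $226,600 cutoff, so the full $5,100 applies.
Small Business Credit: $201,200 is at or below the $210,800 threshold, so the full $8,640 applies.
Caregiver Credit: 12% of the $600 excess over $200,600 is $72; credit = $8,575 − $72 = $8,503.
Education Credit: income exceeds $92,500 by $108,700 → 136 increments × $28 = $3,808 ≥ base, so the credit is $0.
Total: $5,100 + $8,640 + $8,503 + $0 = $22,243.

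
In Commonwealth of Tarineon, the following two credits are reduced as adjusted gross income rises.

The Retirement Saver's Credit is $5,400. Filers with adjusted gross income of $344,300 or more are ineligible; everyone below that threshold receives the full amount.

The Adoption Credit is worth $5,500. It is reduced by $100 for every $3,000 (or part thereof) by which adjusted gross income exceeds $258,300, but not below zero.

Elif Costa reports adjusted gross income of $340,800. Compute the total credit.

$8,100

Retirement Saver's Credit: $340,800 is below the $344,300 cutoff, so the full $5,400 applies.
Adoption Credit: income exceeds $258,300 by $82,500, which is 28 full-or-partial $3,000 increments; reduction = 28 × $100 = $2,800, leaving $2,700.
Total: $5,400 + $2,700 = $8,100.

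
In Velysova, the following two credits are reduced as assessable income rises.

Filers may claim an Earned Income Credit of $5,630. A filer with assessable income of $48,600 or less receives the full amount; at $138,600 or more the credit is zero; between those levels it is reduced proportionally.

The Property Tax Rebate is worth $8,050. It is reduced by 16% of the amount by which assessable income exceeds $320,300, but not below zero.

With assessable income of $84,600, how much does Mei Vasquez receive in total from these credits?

Earned Income Credit: $84,600 is $36,000 into a $90,000 phase-out range, leaving 54,000/90,000 of the credit: $5,630 × 54,000/90,000 = $3,378.
Property Tax Rebate: $84,600 is at or below the $320,300 threshold, so the full $8,050 applies.
Total: $3,378 + $8,050 = $11,428.

$11,428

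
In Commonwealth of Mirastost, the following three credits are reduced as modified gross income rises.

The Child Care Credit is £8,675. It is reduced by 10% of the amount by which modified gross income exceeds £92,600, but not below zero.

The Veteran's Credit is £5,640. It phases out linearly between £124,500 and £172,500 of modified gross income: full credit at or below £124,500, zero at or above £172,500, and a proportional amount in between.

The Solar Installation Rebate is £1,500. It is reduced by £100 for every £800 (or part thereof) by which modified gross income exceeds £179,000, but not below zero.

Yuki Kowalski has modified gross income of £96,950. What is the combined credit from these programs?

£15,380

Child Care Credit: 10% of the £4,350 excess over £92,600 is £435; credit = £8,675 − £435 = £8,240.
Veteran's Credit: £96,950 is at or below the £124,500 threshold, so the full £5,640 applies.
Solar Installation Rebate: £96,950 is at or below the £179,000 threshold, so the full £1,500 applies.
Total: £8,240 + £5,640 + £1,500 = £15,380.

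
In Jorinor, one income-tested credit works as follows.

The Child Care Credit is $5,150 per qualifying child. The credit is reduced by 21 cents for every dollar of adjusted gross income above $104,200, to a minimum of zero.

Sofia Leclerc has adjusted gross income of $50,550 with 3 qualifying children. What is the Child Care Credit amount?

Child Care Credit: base = 3 × $5,150 = $15,450. $50,550 is at or below the $104,200 threshold, so the full $15,450 applies.

$15,450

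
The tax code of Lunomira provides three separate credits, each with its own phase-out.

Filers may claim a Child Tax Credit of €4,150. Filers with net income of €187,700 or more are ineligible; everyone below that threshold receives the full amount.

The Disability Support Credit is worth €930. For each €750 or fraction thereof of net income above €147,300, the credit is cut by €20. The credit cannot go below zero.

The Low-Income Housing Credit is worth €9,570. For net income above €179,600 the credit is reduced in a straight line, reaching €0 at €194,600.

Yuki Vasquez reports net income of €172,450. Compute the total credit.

€13,970

Child Tax Credit: €172,450 is below the €187,700 cutoff, so the full €4,150 applies.
Disability Support Credit: income exceeds €147,300 by €25,150, which is 34 full-or-partial €750 increments; reduction = 34 × €20 = €680, leaving €250.
Low-Income Housing Credit: €172,450 is at or below the €179,600 threshold, so the full €9,570 applies.
Total: €4,150 + €250 + €9,570 = €13,970.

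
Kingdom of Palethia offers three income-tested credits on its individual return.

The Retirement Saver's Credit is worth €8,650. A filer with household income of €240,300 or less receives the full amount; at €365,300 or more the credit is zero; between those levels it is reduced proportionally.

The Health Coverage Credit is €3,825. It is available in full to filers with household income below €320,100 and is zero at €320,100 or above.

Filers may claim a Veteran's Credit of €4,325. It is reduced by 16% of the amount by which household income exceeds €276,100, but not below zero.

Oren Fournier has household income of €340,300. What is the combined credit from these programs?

€1,730

Retirement Saver's Credit: €340,300 is €100,000 into a €125,000 phase-out range, leaving 25,000/125,000 of the credit: €8,650 × 25,000/125,000 = €1,730.
Health Coverage Credit: €340,300 meets or exceeds the €320,100 cutoff, so the credit is €0.
Veteran's Credit: 16% of the €64,200 excess over €276,100 is €10,272 ≥ base, so the credit is €0.
Total: €1,730 + €0 + €0 = €1,730.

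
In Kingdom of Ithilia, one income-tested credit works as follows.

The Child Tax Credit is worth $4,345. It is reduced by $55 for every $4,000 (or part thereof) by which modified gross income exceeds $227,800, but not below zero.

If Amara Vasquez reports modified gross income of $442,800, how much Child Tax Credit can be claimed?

Child Tax Credit: income exceeds $227,800 by $215,000, which is 54 full-or-partial $4,000 increments; reduction = 54 × $55 = $2,970, leaving $1,375.

$1,375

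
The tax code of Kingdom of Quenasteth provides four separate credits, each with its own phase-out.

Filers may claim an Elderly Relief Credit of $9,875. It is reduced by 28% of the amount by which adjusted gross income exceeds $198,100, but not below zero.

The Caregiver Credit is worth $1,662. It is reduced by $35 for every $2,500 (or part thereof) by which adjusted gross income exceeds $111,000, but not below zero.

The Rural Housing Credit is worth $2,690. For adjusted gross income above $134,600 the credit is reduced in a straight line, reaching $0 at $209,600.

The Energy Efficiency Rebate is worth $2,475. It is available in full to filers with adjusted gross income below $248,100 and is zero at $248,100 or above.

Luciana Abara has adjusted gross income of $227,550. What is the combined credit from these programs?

$4,121

Elderly Relief Credit: 28% of the $29,450 excess over $198,100 is $8,246; credit = $9,875 − $8,246 = $1,629.
Caregiver Credit: income exceeds $111,000 by $116,550, which is 47 full-or-partial $2,500 increments; reduction = 47 × $35 = $1,645, leaving $17.
Rural Housing Credit: $227,550 is at or above $209,600, so the credit is $0.
Energy Efficiency Rebate: $227,550 is below the $248,100 cutoff, so the full $2,475 applies.
Total: $1,629 + $17 + $0 + $2,475 = $4,121.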